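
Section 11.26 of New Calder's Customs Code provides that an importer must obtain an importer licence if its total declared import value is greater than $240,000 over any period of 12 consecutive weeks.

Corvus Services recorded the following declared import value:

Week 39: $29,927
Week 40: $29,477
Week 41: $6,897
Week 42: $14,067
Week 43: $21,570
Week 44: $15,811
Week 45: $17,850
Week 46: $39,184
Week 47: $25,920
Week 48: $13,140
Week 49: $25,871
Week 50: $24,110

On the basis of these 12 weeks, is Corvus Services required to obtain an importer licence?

Total declared import value: $29,927 + $29,477 + $6,897 + $14,067 + $21,570 + $15,811 + $17,850 + $39,184 + $25,920 + $13,140 + $25,871 + $24,110 = $263,824.
$263,824 > $240,000, so the threshold is exceeded.

Yes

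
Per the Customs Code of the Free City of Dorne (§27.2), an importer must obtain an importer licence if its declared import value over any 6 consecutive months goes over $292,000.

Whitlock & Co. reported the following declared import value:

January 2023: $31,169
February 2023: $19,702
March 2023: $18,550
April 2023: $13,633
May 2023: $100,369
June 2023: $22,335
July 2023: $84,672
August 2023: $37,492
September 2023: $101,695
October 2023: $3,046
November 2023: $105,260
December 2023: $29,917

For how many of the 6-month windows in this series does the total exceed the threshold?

January 2023–June 2023: $31,169 + $19,702 + $18,550 + $13,633 + $100,369 + $22,335 = $205,758 (under)
February 2023–July 2023: $19,702 + $18,550 + $13,633 + $100,369 + $22,335 + $84,672 = $259,261 (under)
March 2023–August 2023: $18,550 + $13,633 + $100,369 + $22,335 + $84,672 + $37,492 = $277,051 (under)
April 2023–September 2023: $13,633 + $100,369 + $22,335 + $84,672 + $37,492 + $101,695 = $360,196 (over)
May 2023–October 2023: $100,369 + $22,335 + $84,672 + $37,492 + $101,695 + $3,046 = $349,609 (over)
June 2023–November 2023: $22,335 + $84,672 + $37,492 + $101,695 + $3,046 + $105,260 = $354,500 (over)
July 2023–December 2023: $84,672 + $37,492 + $101,695 + $3,046 + $105,260 + $29,917 = $362,082 (over)
4 windows exceed the threshold.

4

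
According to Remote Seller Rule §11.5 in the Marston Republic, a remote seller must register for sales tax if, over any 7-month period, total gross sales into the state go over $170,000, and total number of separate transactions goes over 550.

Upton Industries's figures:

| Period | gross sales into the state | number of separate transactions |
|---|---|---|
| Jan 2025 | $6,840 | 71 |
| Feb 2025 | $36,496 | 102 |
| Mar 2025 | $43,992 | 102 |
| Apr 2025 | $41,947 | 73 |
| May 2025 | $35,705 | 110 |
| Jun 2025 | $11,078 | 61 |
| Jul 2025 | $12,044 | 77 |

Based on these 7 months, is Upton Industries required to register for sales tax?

Total gross sales into the state: $6,840 + $36,496 + $43,992 + $41,947 + $35,705 + $11,078 + $12,044 = $188,102 (> $170,000).
Total number of separate transactions: 71 + 102 + 102 + 73 + 110 + 61 + 77 = 596 (> 550).
The test is 'and': both thresholds are exceeded.

Yes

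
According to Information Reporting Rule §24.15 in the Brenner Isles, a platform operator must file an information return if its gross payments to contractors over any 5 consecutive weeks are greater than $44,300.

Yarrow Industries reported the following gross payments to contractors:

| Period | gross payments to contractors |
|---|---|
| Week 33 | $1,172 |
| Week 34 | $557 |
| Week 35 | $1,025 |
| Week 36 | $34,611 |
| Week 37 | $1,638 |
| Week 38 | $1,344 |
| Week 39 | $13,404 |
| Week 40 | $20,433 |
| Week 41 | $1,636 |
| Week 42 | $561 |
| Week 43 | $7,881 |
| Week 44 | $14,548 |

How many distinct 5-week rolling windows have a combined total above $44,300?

Week 33–Week 37: $1,172 + $557 + $1,025 + $34,611 + $1,638 = $39,003 (under)
Week 34–Week 38: $557 + $1,025 + $34,611 + $1,638 + $1,344 = $39,175 (under)
Week 35–Week 39: $1,025 + $34,611 + $1,638 + $1,344 + $13,404 = $52,022 (over)
Week 36–Week 40: $34,611 + $1,638 + $1,344 + $13,404 + $20,433 = $71,430 (over)
Week 37–Week 41: $1,638 + $1,344 + $13,404 + $20,433 + $1,636 = $38,455 (under)
Week 38–Week 42: $1,344 + $13,404 + $20,433 + $1,636 + $561 = $37,378 (under)
Week 39–Week 43: $13,404 + $20,433 + $1,636 + $561 + $7,881 = $43,915 (under)
Week 40–Week 44: $20,433 + $1,636 + $561 + $7,881 + $14,548 = $45,059 (over)
3 windows exceed the threshold.

3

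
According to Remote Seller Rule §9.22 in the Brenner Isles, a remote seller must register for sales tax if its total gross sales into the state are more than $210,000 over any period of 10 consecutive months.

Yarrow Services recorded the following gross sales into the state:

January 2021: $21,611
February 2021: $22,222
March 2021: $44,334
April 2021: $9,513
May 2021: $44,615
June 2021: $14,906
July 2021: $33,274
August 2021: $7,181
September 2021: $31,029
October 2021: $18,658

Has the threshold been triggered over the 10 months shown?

Total gross sales into the state: $21,611 + $22,222 + $44,334 + $9,513 + $44,615 + $14,906 + $33,274 + $7,181 + $31,029 + $18,658 = $247,343.
$247,343 > $210,000, so the threshold is exceeded.

Yes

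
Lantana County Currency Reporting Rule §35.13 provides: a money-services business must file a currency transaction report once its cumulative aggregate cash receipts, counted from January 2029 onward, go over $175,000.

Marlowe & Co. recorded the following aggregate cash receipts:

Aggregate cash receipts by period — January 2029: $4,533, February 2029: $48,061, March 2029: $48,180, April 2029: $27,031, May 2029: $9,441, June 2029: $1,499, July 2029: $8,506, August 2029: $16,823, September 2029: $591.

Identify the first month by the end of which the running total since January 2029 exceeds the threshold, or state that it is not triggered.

Not triggered

Through January 2029: $4,533
Through February 2029: $52,594
Through March 2029: $100,774
Through April 2029: $127,805
Through May 2029: $137,246
Through June 2029: $138,745
Through July 2029: $147,251
Through August 2029: $164,074
Through September 2029: $164,665
Final cumulative total $164,665 ≤ $175,000; the threshold is never exceeded.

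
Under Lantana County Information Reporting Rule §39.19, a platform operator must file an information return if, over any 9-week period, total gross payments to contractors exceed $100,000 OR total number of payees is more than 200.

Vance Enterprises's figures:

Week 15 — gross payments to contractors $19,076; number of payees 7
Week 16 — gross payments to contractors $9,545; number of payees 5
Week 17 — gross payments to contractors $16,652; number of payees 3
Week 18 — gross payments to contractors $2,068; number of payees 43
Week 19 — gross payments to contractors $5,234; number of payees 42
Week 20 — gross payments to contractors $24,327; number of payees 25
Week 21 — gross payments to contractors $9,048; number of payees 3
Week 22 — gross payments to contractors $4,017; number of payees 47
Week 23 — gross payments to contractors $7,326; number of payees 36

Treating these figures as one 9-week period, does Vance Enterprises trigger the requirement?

Total gross payments to contractors: $19,076 + $9,545 + $16,652 + $2,068 + $5,234 + $24,327 + $9,048 + $4,017 + $7,326 = $97,293 (≤ $100,000).
Total number of payees: 7 + 5 + 3 + 43 + 42 + 25 + 3 + 47 + 36 = 211 (> 200).
The test is 'or': at least one threshold is exceeded.

Yes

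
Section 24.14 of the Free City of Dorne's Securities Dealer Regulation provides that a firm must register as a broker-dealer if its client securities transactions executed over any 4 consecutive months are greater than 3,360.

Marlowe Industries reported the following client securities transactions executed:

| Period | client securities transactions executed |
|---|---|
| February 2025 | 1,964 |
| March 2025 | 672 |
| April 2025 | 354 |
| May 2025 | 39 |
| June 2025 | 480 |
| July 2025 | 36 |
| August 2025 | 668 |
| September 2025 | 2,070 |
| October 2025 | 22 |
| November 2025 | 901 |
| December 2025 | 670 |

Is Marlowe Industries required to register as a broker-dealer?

February 2025–May 2025: 1,964 + 672 + 354 + 39 = 3,029 (under)
March 2025–June 2025: 672 + 354 + 39 + 480 = 1,545 (under)
April 2025–July 2025: 354 + 39 + 480 + 36 = 909 (under)
May 2025–August 2025: 39 + 480 + 36 + 668 = 1,223 (under)
June 2025–September 2025: 480 + 36 + 668 + 2,070 = 3,254 (under)
July 2025–October 2025: 36 + 668 + 2,070 + 22 = 2,796 (under)
August 2025–November 2025: 668 + 2,070 + 22 + 901 = 3,661 (over)
September 2025–December 2025: 2,070 + 22 + 901 + 670 = 3,663 (over)
At least one window exceeds 3,360.

Yes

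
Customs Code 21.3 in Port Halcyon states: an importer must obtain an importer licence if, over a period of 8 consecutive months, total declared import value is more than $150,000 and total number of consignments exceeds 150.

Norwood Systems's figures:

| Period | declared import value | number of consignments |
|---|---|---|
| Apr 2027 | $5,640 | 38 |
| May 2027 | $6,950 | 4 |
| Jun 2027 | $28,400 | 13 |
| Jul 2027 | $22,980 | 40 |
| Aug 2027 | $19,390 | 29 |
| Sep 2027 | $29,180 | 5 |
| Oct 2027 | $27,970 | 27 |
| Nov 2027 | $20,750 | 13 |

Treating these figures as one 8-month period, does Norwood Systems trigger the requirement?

Yes

Total declared import value: $5,640 + $6,950 + $28,400 + $22,980 + $19,390 + $29,180 + $27,970 + $20,750 = $161,260 (> $150,000).
Total number of consignments: 38 + 4 + 13 + 40 + 29 + 5 + 27 + 13 = 169 (> 150).
The test is 'and': both thresholds are exceeded.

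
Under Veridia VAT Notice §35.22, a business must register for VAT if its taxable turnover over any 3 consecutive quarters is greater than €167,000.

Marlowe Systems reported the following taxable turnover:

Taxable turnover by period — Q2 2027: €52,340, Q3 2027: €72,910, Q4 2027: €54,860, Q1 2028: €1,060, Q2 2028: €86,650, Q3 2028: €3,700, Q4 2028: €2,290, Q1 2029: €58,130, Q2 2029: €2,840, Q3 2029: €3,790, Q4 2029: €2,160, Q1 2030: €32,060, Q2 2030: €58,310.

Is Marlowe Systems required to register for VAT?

Q2 2027–Q4 2027: €52,340 + €72,910 + €54,860 = €180,110 (over)
Q3 2027–Q1 2028: €72,910 + €54,860 + €1,060 = €128,830 (under)
Q4 2027–Q2 2028: €54,860 + €1,060 + €86,650 = €142,570 (under)
Q1 2028–Q3 2028: €1,060 + €86,650 + €3,700 = €91,410 (under)
Q2 2028–Q4 2028: €86,650 + €3,700 + €2,290 = €92,640 (under)
Q3 2028–Q1 2029: €3,700 + €2,290 + €58,130 = €64,120 (under)
Q4 2028–Q2 2029: €2,290 + €58,130 + €2,840 = €63,260 (under)
Q1 2029–Q3 2029: €58,130 + €2,840 + €3,790 = €64,760 (under)
Q2 2029–Q4 2029: €2,840 + €3,790 + €2,160 = €8,790 (under)
Q3 2029–Q1 2030: €3,790 + €2,160 + €32,060 = €38,010 (under)
Q4 2029–Q2 2030: €2,160 + €32,060 + €58,310 = €92,530 (under)
At least one window exceeds €167,000.

Yes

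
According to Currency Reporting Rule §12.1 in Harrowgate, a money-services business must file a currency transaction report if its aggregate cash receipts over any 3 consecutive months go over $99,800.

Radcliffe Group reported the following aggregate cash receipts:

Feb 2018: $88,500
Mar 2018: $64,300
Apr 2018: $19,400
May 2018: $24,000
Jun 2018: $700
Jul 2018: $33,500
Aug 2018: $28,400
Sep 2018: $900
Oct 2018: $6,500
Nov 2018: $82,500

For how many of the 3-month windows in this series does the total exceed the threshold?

2

Feb 2018–Apr 2018: $88,500 + $64,300 + $19,400 = $172,200 (over)
Mar 2018–May 2018: $64,300 + $19,400 + $24,000 = $107,700 (over)
Apr 2018–Jun 2018: $19,400 + $24,000 + $700 = $44,100 (under)
May 2018–Jul 2018: $24,000 + $700 + $33,500 = $58,200 (under)
Jun 2018–Aug 2018: $700 + $33,500 + $28,400 = $62,600 (under)
Jul 2018–Sep 2018: $33,500 + $28,400 + $900 = $62,800 (under)
Aug 2018–Oct 2018: $28,400 + $900 + $6,500 = $35,800 (under)
Sep 2018–Nov 2018: $900 + $6,500 + $82,500 = $89,900 (under)
2 windows exceed the threshold.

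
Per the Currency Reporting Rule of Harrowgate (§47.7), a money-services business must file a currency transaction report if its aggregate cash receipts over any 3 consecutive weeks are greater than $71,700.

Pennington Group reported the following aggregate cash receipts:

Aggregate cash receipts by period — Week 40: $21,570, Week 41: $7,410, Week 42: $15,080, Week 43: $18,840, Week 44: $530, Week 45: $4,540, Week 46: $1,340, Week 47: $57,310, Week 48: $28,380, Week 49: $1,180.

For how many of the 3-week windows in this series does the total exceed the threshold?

Week 40–Week 42: $21,570 + $7,410 + $15,080 = $44,060 (under)
Week 41–Week 43: $7,410 + $15,080 + $18,840 = $41,330 (under)
Week 42–Week 44: $15,080 + $18,840 + $530 = $34,450 (under)
Week 43–Week 45: $18,840 + $530 + $4,540 = $23,910 (under)
Week 44–Week 46: $530 + $4,540 + $1,340 = $6,410 (under)
Week 45–Week 47: $4,540 + $1,340 + $57,310 = $63,190 (under)
Week 46–Week 48: $1,340 + $57,310 + $28,380 = $87,030 (over)
Week 47–Week 49: $57,310 + $28,380 + $1,180 = $86,870 (over)
2 windows exceed the threshold.

2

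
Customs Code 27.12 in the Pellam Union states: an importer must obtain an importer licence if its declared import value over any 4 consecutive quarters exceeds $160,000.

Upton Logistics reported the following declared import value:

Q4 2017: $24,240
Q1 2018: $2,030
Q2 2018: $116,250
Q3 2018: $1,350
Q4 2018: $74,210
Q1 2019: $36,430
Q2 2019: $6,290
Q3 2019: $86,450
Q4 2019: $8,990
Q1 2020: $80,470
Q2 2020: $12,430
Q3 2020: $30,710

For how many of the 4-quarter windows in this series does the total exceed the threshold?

Q4 2017–Q3 2018: $24,240 + $2,030 + $116,250 + $1,350 = $143,870 (under)
Q1 2018–Q4 2018: $2,030 + $116,250 + $1,350 + $74,210 = $193,840 (over)
Q2 2018–Q1 2019: $116,250 + $1,350 + $74,210 + $36,430 = $228,240 (over)
Q3 2018–Q2 2019: $1,350 + $74,210 + $36,430 + $6,290 = $118,280 (under)
Q4 2018–Q3 2019: $74,210 + $36,430 + $6,290 + $86,450 = $203,380 (over)
Q1 2019–Q4 2019: $36,430 + $6,290 + $86,450 + $8,990 = $138,160 (under)
Q2 2019–Q1 2020: $6,290 + $86,450 + $8,990 + $80,470 = $182,200 (over)
Q3 2019–Q2 2020: $86,450 + $8,990 + $80,470 + $12,430 = $188,340 (over)
Q4 2019–Q3 2020: $8,990 + $80,470 + $12,430 + $30,710 = $132,600 (under)
5 windows exceed the threshold.

5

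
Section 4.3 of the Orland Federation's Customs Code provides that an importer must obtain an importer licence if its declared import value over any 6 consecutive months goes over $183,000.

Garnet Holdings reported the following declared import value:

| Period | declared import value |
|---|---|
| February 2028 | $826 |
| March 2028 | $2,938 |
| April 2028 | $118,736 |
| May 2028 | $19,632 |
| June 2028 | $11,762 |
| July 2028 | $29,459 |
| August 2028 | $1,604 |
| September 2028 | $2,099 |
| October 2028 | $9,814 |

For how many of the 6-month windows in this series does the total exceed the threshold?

February 2028–July 2028: $826 + $2,938 + $118,736 + $19,632 + $11,762 + $29,459 = $183,353 (over)
March 2028–August 2028: $2,938 + $118,736 + $19,632 + $11,762 + $29,459 + $1,604 = $184,131 (over)
April 2028–September 2028: $118,736 + $19,632 + $11,762 + $29,459 + $1,604 + $2,099 = $183,292 (over)
May 2028–October 2028: $19,632 + $11,762 + $29,459 + $1,604 + $2,099 + $9,814 = $74,370 (under)
3 windows exceed the threshold.

3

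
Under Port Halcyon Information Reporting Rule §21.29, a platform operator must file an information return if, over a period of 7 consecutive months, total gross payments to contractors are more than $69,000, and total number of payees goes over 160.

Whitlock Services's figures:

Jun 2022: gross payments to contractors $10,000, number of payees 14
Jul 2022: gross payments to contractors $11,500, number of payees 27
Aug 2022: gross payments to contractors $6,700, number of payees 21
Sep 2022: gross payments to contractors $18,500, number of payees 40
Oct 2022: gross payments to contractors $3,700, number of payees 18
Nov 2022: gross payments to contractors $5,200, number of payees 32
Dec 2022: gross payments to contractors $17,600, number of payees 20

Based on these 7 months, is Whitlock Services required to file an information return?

Yes

Total gross payments to contractors: $10,000 + $11,500 + $6,700 + $18,500 + $3,700 + $5,200 + $17,600 = $73,200 (> $69,000).
Total number of payees: 14 + 27 + 21 + 40 + 18 + 32 + 20 = 172 (> 160).
The test is 'and': both thresholds are exceeded.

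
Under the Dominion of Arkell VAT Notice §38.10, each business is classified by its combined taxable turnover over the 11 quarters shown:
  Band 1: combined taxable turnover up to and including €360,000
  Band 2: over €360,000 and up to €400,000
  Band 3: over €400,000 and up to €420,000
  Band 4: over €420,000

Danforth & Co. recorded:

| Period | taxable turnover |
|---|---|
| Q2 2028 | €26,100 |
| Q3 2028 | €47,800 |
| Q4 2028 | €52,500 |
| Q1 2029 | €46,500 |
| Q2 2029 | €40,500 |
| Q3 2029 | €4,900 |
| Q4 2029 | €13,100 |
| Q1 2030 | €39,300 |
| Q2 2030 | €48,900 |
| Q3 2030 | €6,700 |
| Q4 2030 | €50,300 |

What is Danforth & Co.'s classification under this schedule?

Band 2

Combined taxable turnover: €26,100 + €47,800 + €52,500 + €46,500 + €40,500 + €4,900 + €13,100 + €39,300 + €48,900 + €6,700 + €50,300 = €376,600.
€360,000 < €376,600 ≤ €400,000, so Band 2 applies.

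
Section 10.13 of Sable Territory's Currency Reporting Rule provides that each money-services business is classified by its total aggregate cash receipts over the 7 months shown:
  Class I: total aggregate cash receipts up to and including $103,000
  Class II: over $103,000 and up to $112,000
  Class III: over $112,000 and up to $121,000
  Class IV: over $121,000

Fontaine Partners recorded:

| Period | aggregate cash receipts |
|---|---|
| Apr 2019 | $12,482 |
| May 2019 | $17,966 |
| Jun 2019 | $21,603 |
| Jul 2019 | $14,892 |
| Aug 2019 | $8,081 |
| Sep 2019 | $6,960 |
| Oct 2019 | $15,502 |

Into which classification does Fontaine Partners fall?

Class I

Total aggregate cash receipts: $12,482 + $17,966 + $21,603 + $14,892 + $8,081 + $6,960 + $15,502 = $97,486.
$97,486 ≤ $103,000, so Class I applies.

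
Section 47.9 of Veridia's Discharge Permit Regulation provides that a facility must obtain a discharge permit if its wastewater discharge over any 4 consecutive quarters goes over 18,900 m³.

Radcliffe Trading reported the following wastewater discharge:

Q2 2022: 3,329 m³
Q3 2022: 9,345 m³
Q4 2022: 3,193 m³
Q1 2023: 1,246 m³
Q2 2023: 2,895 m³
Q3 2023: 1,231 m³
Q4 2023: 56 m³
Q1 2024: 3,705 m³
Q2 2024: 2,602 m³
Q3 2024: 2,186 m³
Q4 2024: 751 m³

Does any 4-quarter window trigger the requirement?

No

Q2 2022–Q1 2023: 3,329 m³ + 9,345 m³ + 3,193 m³ + 1,246 m³ = 17,113 m³ (under)
Q3 2022–Q2 2023: 9,345 m³ + 3,193 m³ + 1,246 m³ + 2,895 m³ = 16,679 m³ (under)
Q4 2022–Q3 2023: 3,193 m³ + 1,246 m³ + 2,895 m³ + 1,231 m³ = 8,565 m³ (under)
Q1 2023–Q4 2023: 1,246 m³ + 2,895 m³ + 1,231 m³ + 56 m³ = 5,428 m³ (under)
Q2 2023–Q1 2024: 2,895 m³ + 1,231 m³ + 56 m³ + 3,705 m³ = 7,887 m³ (under)
Q3 2023–Q2 2024: 1,231 m³ + 56 m³ + 3,705 m³ + 2,602 m³ = 7,594 m³ (under)
Q4 2023–Q3 2024: 56 m³ + 3,705 m³ + 2,602 m³ + 2,186 m³ = 8,549 m³ (under)
Q1 2024–Q4 2024: 3,705 m³ + 2,602 m³ + 2,186 m³ + 751 m³ = 9,244 m³ (under)
No window exceeds 18,900 m³.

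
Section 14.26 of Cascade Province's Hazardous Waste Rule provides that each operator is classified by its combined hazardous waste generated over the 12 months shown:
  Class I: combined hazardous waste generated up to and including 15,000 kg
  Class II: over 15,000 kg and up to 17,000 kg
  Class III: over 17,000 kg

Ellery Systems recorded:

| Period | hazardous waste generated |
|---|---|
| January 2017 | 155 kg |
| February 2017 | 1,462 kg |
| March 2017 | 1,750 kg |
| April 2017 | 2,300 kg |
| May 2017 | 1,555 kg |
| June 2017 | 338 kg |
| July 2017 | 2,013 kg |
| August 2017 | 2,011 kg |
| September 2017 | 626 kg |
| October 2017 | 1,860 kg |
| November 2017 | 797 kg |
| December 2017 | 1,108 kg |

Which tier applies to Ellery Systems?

Class II

Combined hazardous waste generated: 155 kg + 1,462 kg + 1,750 kg + 2,300 kg + 1,555 kg + 338 kg + 2,013 kg + 2,011 kg + 626 kg + 1,860 kg + 797 kg + 1,108 kg = 15,975 kg.
15,000 kg < 15,975 kg ≤ 17,000 kg, so Class II applies.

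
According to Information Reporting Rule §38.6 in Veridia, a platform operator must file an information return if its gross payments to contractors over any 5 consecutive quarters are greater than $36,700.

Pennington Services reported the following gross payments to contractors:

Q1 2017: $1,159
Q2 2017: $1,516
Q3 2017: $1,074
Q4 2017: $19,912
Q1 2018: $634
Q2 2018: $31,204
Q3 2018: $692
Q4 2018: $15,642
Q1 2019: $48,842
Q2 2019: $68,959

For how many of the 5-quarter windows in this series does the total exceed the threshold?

Q1 2017–Q1 2018: $1,159 + $1,516 + $1,074 + $19,912 + $634 = $24,295 (under)
Q2 2017–Q2 2018: $1,516 + $1,074 + $19,912 + $634 + $31,204 = $54,340 (over)
Q3 2017–Q3 2018: $1,074 + $19,912 + $634 + $31,204 + $692 = $53,516 (over)
Q4 2017–Q4 2018: $19,912 + $634 + $31,204 + $692 + $15,642 = $68,084 (over)
Q1 2018–Q1 2019: $634 + $31,204 + $692 + $15,642 + $48,842 = $97,014 (over)
Q2 2018–Q2 2019: $31,204 + $692 + $15,642 + $48,842 + $68,959 = $165,339 (over)
5 windows exceed the threshold.

5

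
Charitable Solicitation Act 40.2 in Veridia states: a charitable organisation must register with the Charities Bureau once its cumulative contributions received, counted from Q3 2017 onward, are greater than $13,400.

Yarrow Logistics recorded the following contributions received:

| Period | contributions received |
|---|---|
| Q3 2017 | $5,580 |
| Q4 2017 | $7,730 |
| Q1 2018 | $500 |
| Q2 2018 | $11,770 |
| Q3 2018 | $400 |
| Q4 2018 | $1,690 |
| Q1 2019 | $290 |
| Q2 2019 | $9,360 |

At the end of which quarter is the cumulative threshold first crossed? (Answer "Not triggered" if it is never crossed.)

Q1 2018

Through Q3 2017: $5,580
Through Q4 2017: $13,310
Through Q1 2018: $13,810 ← exceeds threshold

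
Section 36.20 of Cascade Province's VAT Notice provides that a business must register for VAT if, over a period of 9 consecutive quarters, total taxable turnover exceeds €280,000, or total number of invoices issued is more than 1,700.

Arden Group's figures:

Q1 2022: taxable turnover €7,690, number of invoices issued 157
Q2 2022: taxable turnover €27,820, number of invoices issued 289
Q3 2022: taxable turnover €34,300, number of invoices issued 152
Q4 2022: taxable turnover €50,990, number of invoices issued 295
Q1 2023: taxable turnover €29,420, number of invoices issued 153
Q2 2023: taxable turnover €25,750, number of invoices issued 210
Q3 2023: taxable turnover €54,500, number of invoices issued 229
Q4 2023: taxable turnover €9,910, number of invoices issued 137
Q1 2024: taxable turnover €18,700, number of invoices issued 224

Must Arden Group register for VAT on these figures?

Yes

Total taxable turnover: €7,690 + €27,820 + €34,300 + €50,990 + €29,420 + €25,750 + €54,500 + €9,910 + €18,700 = €259,080 (≤ €280,000).
Total number of invoices issued: 157 + 289 + 152 + 295 + 153 + 210 + 229 + 137 + 224 = 1,846 (> 1,700).
The test is 'or': at least one threshold is exceeded.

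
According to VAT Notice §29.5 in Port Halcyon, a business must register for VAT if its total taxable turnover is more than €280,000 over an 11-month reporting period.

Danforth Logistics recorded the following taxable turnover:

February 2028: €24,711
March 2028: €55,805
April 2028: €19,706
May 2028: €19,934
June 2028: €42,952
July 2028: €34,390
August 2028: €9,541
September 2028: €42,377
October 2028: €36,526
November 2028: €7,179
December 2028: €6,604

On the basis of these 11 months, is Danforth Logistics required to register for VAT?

Total taxable turnover: €24,711 + €55,805 + €19,706 + €19,934 + €42,952 + €34,390 + €9,541 + €42,377 + €36,526 + €7,179 + €6,604 = €299,725.
€299,725 > €280,000, so the threshold is exceeded.

Yes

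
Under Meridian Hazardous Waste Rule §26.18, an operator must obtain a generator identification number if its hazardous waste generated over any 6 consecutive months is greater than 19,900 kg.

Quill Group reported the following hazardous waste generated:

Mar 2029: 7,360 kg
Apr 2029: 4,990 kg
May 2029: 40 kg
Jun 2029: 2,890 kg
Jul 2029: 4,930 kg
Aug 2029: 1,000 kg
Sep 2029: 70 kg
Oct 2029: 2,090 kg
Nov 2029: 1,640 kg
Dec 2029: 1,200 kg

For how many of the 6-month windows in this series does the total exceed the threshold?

Mar 2029–Aug 2029: 7,360 kg + 4,990 kg + 40 kg + 2,890 kg + 4,930 kg + 1,000 kg = 21,210 kg (over)
Apr 2029–Sep 2029: 4,990 kg + 40 kg + 2,890 kg + 4,930 kg + 1,000 kg + 70 kg = 13,920 kg (under)
May 2029–Oct 2029: 40 kg + 2,890 kg + 4,930 kg + 1,000 kg + 70 kg + 2,090 kg = 11,020 kg (under)
Jun 2029–Nov 2029: 2,890 kg + 4,930 kg + 1,000 kg + 70 kg + 2,090 kg + 1,640 kg = 12,620 kg (under)
Jul 2029–Dec 2029: 4,930 kg + 1,000 kg + 70 kg + 2,090 kg + 1,640 kg + 1,200 kg = 10,930 kg (under)
1 window exceeds the threshold.

1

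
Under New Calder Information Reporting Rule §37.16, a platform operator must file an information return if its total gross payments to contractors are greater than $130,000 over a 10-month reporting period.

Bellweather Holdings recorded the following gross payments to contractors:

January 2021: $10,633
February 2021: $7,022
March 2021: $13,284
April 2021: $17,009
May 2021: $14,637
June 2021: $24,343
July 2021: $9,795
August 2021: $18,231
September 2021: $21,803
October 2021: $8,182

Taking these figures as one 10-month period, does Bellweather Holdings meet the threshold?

Yes

Total gross payments to contractors: $10,633 + $7,022 + $13,284 + $17,009 + $14,637 + $24,343 + $9,795 + $18,231 + $21,803 + $8,182 = $144,939.
$144,939 > $130,000, so the threshold is exceeded.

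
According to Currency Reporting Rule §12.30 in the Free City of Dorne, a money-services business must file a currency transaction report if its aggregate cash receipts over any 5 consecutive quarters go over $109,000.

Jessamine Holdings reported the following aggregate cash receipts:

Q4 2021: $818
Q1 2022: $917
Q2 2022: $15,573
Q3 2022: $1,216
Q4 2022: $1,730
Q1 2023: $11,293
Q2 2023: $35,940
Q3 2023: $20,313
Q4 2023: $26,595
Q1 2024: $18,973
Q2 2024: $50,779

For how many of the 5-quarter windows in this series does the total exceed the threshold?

2

Q4 2021–Q4 2022: $818 + $917 + $15,573 + $1,216 + $1,730 = $20,254 (under)
Q1 2022–Q1 2023: $917 + $15,573 + $1,216 + $1,730 + $11,293 = $30,729 (under)
Q2 2022–Q2 2023: $15,573 + $1,216 + $1,730 + $11,293 + $35,940 = $65,752 (under)
Q3 2022–Q3 2023: $1,216 + $1,730 + $11,293 + $35,940 + $20,313 = $70,492 (under)
Q4 2022–Q4 2023: $1,730 + $11,293 + $35,940 + $20,313 + $26,595 = $95,871 (under)
Q1 2023–Q1 2024: $11,293 + $35,940 + $20,313 + $26,595 + $18,973 = $113,114 (over)
Q2 2023–Q2 2024: $35,940 + $20,313 + $26,595 + $18,973 + $50,779 = $152,600 (over)
2 windows exceed the threshold.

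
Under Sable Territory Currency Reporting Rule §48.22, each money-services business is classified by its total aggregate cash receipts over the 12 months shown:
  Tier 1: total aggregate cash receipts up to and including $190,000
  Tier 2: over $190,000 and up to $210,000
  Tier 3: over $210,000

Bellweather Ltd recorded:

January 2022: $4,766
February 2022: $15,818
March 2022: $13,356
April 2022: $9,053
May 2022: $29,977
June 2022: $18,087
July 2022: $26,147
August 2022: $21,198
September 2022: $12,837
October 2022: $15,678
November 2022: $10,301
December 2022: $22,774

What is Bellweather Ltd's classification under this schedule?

Total aggregate cash receipts: $4,766 + $15,818 + $13,356 + $9,053 + $29,977 + $18,087 + $26,147 + $21,198 + $12,837 + $15,678 + $10,301 + $22,774 = $199,992.
$190,000 < $199,992 ≤ $210,000, so Tier 2 applies.

Tier 2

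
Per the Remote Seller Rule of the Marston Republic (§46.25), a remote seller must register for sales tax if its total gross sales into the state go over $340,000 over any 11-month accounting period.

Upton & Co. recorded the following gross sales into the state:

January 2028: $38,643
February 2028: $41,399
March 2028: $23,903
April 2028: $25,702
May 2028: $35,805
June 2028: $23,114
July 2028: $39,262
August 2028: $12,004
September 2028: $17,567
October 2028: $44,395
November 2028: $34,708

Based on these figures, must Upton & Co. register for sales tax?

Total gross sales into the state: $38,643 + $41,399 + $23,903 + $25,702 + $35,805 + $23,114 + $39,262 + $12,004 + $17,567 + $44,395 + $34,708 = $336,502.
$336,502 ≤ $340,000, so the threshold is not exceeded.

No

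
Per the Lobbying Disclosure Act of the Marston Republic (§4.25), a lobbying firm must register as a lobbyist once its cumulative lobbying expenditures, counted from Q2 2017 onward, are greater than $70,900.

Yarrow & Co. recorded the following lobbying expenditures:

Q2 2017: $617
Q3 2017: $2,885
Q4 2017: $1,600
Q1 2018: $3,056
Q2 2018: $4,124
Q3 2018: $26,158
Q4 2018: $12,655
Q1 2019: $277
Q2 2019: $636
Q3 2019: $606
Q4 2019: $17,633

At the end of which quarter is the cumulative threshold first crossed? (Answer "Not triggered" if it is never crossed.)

Not triggered

Through Q2 2017: $617
Through Q3 2017: $3,502
Through Q4 2017: $5,102
Through Q1 2018: $8,158
Through Q2 2018: $12,282
Through Q3 2018: $38,440
Through Q4 2018: $51,095
Through Q1 2019: $51,372
Through Q2 2019: $52,008
Through Q3 2019: $52,614
Through Q4 2019: $70,247
Final cumulative total $70,247 ≤ $70,900; the threshold is never exceeded.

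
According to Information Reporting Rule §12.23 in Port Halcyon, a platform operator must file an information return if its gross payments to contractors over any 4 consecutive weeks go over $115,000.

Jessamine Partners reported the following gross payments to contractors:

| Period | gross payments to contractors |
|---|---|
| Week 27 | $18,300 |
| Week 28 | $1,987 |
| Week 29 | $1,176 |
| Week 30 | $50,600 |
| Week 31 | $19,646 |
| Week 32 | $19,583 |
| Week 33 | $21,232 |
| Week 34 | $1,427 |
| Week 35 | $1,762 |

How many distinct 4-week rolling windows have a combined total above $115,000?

0

Week 27–Week 30: $18,300 + $1,987 + $1,176 + $50,600 = $72,063 (under)
Week 28–Week 31: $1,987 + $1,176 + $50,600 + $19,646 = $73,409 (under)
Week 29–Week 32: $1,176 + $50,600 + $19,646 + $19,583 = $91,005 (under)
Week 30–Week 33: $50,600 + $19,646 + $19,583 + $21,232 = $111,061 (under)
Week 31–Week 34: $19,646 + $19,583 + $21,232 + $1,427 = $61,888 (under)
Week 32–Week 35: $19,583 + $21,232 + $1,427 + $1,762 = $44,004 (under)
0 windows exceed the threshold.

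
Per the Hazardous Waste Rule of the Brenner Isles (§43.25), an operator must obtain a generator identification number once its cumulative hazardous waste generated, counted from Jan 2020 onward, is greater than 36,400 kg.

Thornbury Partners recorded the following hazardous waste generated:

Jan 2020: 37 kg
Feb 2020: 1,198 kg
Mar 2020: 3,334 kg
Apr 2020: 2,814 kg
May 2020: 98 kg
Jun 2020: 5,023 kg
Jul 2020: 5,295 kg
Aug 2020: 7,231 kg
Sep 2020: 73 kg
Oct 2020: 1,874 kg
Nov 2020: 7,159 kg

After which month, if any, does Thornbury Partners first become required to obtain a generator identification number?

Not triggered

Through Jan 2020: 37 kg
Through Feb 2020: 1,235 kg
Through Mar 2020: 4,569 kg
Through Apr 2020: 7,383 kg
Through May 2020: 7,481 kg
Through Jun 2020: 12,504 kg
Through Jul 2020: 17,799 kg
Through Aug 2020: 25,030 kg
Through Sep 2020: 25,103 kg
Through Oct 2020: 26,977 kg
Through Nov 2020: 34,136 kg
Final cumulative total 34,136 kg ≤ 36,400 kg; the threshold is never exceeded.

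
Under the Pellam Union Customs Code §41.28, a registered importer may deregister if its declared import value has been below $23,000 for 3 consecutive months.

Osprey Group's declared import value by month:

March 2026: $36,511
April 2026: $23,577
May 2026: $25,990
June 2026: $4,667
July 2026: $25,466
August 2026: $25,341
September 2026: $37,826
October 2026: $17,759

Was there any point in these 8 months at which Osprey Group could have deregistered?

Months below $23,000: June 2026, October 2026.
Longest run of consecutive months below the threshold: 1.
1 < 3, so Osprey Group never became eligible.

No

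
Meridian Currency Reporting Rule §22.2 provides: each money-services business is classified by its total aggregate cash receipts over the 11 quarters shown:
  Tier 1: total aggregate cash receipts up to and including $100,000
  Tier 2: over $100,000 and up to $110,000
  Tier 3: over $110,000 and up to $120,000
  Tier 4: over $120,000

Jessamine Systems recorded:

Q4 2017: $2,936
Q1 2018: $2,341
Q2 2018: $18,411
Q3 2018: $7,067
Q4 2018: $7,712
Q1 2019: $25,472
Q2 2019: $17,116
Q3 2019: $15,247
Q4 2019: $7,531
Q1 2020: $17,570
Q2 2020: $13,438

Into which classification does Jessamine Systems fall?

Total aggregate cash receipts: $2,936 + $2,341 + $18,411 + $7,067 + $7,712 + $25,472 + $17,116 + $15,247 + $7,531 + $17,570 + $13,438 = $134,841.
$134,841 > $120,000, so Tier 4 applies.

Tier 4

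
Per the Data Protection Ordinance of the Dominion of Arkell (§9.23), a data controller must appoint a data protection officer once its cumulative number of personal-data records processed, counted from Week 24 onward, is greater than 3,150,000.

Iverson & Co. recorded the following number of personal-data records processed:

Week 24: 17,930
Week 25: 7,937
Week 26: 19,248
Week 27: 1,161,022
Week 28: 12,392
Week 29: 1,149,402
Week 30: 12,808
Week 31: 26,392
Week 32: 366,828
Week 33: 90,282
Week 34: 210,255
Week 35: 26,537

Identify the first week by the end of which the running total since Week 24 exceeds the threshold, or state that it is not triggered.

Not triggered

Through Week 24: 17,930
Through Week 25: 25,867
Through Week 26: 45,115
Through Week 27: 1,206,137
Through Week 28: 1,218,529
Through Week 29: 2,367,931
Through Week 30: 2,380,739
Through Week 31: 2,407,131
Through Week 32: 2,773,959
Through Week 33: 2,864,241
Through Week 34: 3,074,496
Through Week 35: 3,101,033
Final cumulative total 3,101,033 ≤ 3,150,000; the threshold is never exceeded.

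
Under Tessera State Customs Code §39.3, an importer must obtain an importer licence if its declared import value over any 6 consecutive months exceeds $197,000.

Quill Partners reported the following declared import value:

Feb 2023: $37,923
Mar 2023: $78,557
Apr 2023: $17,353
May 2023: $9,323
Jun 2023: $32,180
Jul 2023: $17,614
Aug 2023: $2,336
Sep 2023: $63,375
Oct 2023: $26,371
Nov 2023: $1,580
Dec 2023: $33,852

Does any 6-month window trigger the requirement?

No

Feb 2023–Jul 2023: $37,923 + $78,557 + $17,353 + $9,323 + $32,180 + $17,614 = $192,950 (under)
Mar 2023–Aug 2023: $78,557 + $17,353 + $9,323 + $32,180 + $17,614 + $2,336 = $157,363 (under)
Apr 2023–Sep 2023: $17,353 + $9,323 + $32,180 + $17,614 + $2,336 + $63,375 = $142,181 (under)
May 2023–Oct 2023: $9,323 + $32,180 + $17,614 + $2,336 + $63,375 + $26,371 = $151,199 (under)
Jun 2023–Nov 2023: $32,180 + $17,614 + $2,336 + $63,375 + $26,371 + $1,580 = $143,456 (under)
Jul 2023–Dec 2023: $17,614 + $2,336 + $63,375 + $26,371 + $1,580 + $33,852 = $145,128 (under)
No window exceeds $197,000.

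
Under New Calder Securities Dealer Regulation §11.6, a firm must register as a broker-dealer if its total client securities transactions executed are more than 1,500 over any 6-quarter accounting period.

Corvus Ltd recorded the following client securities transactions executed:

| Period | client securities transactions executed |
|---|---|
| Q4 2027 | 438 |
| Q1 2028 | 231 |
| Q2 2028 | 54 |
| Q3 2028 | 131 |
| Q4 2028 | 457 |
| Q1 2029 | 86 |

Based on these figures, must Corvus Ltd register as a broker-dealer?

No

Total client securities transactions executed: 438 + 231 + 54 + 131 + 457 + 86 = 1,397.
1,397 ≤ 1,500, so the threshold is not exceeded.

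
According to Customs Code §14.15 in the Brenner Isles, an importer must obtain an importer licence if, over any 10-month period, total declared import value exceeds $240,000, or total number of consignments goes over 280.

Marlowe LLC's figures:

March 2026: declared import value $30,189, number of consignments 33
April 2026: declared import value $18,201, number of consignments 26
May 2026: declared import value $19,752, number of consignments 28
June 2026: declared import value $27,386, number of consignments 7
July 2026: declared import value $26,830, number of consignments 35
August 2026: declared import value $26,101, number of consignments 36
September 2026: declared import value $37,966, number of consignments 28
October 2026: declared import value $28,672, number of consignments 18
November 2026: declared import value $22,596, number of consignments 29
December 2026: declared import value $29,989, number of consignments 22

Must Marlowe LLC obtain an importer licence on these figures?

Yes

Total declared import value: $30,189 + $18,201 + $19,752 + $27,386 + $26,830 + $26,101 + $37,966 + $28,672 + $22,596 + $29,989 = $267,682 (> $240,000).
Total number of consignments: 33 + 26 + 28 + 7 + 35 + 36 + 28 + 18 + 29 + 22 = 262 (≤ 280).
The test is 'or': at least one threshold is exceeded.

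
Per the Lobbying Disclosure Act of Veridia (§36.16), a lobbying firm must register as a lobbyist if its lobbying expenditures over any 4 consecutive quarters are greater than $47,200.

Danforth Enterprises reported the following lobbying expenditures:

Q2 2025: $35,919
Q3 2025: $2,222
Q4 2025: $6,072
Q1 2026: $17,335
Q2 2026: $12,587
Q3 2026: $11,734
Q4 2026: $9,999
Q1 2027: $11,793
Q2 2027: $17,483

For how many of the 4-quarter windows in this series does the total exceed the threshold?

4

Q2 2025–Q1 2026: $35,919 + $2,222 + $6,072 + $17,335 = $61,548 (over)
Q3 2025–Q2 2026: $2,222 + $6,072 + $17,335 + $12,587 = $38,216 (under)
Q4 2025–Q3 2026: $6,072 + $17,335 + $12,587 + $11,734 = $47,728 (over)
Q1 2026–Q4 2026: $17,335 + $12,587 + $11,734 + $9,999 = $51,655 (over)
Q2 2026–Q1 2027: $12,587 + $11,734 + $9,999 + $11,793 = $46,113 (under)
Q3 2026–Q2 2027: $11,734 + $9,999 + $11,793 + $17,483 = $51,009 (over)
4 windows exceed the threshold.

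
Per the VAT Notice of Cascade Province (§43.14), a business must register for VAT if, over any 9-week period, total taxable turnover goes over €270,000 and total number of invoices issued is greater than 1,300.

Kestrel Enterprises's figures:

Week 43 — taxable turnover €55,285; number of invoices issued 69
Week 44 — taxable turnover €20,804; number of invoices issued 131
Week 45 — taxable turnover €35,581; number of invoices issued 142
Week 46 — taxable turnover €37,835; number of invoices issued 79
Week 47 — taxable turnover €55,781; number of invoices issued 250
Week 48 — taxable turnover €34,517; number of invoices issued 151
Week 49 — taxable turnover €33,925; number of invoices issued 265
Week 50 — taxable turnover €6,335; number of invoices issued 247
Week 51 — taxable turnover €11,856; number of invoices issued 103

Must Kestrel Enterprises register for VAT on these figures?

Yes

Total taxable turnover: €55,285 + €20,804 + €35,581 + €37,835 + €55,781 + €34,517 + €33,925 + €6,335 + €11,856 = €291,919 (> €270,000).
Total number of invoices issued: 69 + 131 + 142 + 79 + 250 + 151 + 265 + 247 + 103 = 1,437 (> 1,300).
The test is 'and': both thresholds are exceeded.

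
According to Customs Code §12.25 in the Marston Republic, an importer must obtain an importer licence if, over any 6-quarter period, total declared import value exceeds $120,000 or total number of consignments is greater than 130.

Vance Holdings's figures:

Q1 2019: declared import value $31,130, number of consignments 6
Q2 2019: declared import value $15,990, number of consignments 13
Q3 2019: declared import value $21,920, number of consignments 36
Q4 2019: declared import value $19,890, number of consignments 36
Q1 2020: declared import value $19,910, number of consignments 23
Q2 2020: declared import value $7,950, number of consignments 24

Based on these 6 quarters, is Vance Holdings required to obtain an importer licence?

Total declared import value: $31,130 + $15,990 + $21,920 + $19,890 + $19,910 + $7,950 = $116,790 (≤ $120,000).
Total number of consignments: 6 + 13 + 36 + 36 + 23 + 24 = 138 (> 130).
The test is 'or': at least one threshold is exceeded.

Yes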